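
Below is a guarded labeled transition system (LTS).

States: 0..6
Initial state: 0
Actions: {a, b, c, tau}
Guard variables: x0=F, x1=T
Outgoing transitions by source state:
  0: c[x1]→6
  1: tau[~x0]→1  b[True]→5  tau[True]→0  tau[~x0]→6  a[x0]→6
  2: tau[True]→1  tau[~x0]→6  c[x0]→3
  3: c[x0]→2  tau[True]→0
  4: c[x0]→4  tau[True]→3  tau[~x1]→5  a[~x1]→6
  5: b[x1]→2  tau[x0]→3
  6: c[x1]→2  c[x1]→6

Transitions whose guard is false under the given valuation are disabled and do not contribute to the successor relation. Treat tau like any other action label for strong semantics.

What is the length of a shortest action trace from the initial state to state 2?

Answer: 2

Trace:
Breadth-first toward 2:
  L0 = {0}
  L1 = {6}
  L2 = {2}
2 enters at depth 2; path c·c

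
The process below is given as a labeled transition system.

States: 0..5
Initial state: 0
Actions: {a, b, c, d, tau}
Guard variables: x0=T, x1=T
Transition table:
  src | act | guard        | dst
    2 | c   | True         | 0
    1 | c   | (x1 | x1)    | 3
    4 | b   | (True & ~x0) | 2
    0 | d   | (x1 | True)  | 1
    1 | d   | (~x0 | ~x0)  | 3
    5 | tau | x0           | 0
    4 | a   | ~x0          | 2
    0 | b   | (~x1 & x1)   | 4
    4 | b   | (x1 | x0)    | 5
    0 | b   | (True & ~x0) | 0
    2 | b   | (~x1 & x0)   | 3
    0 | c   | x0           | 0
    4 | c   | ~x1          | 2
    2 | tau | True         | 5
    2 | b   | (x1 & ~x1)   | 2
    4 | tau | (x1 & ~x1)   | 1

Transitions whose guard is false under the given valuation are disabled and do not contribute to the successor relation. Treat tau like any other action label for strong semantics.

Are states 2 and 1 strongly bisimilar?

Compute ~ classes (split until stable):
  π0 = {{0,1,2,3,4,5}}
  π1 = {{0},{1},{2},{3},{4},{5}}
6 equivalence class(es) (converged in 2)
[2]={2}  [1]={1}

Answer: NOT BISIMILAR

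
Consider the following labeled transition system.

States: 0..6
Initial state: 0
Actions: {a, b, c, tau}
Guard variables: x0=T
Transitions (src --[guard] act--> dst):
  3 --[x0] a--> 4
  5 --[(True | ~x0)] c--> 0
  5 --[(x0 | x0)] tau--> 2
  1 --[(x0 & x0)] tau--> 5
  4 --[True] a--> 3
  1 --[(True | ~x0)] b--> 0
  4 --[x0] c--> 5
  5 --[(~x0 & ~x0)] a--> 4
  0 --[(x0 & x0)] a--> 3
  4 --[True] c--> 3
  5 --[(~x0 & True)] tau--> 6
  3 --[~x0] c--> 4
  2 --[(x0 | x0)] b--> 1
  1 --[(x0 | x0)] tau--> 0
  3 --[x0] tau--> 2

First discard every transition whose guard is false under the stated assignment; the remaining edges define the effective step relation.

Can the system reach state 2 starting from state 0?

Answer: REACHABLE

Working:
After dropping false guards: 12 live edges.
L0 = {0}
L1 = {3}  cumulative {0,3}
L2 = {2,4}  cumulative {0,2,3,4}
L3 = {1,5}  cumulative {0,1,2,3,4,5}
R = {0,1,2,3,4,5}
trace reaching 2: a·tau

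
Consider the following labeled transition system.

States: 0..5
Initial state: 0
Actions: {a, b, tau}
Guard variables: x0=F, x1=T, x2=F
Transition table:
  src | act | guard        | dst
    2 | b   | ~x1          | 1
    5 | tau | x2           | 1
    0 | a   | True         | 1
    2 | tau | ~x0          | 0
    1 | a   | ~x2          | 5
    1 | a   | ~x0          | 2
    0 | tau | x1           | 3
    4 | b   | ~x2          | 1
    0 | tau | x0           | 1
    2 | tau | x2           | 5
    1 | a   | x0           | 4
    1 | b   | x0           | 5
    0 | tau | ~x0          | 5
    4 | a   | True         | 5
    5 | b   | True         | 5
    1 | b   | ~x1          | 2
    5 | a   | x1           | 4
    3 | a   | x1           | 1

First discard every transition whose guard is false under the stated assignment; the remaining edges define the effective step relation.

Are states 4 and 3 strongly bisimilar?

Answer: NOT BISIMILAR

Working:
Compute ~ classes (split until stable):
  π0 = {{0,1,2,3,4,5}}
  π1 = {{0},{1,3},{2},{4,5}}
  π2 = {{0},{1},{2},{3},{4},{5}}
Fixed point at round 3; 6 class(es).
class of 4: {4}; class of 3: {3}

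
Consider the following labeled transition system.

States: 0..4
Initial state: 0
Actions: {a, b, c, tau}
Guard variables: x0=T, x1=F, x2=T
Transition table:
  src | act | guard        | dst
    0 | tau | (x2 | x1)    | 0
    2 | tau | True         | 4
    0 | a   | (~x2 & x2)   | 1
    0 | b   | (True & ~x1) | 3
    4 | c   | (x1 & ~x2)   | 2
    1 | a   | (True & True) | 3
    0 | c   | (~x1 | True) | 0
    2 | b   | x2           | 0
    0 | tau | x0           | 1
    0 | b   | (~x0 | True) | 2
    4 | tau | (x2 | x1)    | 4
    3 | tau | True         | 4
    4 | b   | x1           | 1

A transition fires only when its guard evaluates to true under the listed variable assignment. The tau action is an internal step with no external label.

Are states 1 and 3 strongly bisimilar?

Answer: NOT BISIMILAR

Working:
Compute ~ classes (split until stable):
  P[0] = {{0,1,2,3,4}}
  P[1] = {{0},{1},{2},{3,4}}
Fixed point at round 2; 4 class(es).
class of 1: {1}; class of 3: {3,4}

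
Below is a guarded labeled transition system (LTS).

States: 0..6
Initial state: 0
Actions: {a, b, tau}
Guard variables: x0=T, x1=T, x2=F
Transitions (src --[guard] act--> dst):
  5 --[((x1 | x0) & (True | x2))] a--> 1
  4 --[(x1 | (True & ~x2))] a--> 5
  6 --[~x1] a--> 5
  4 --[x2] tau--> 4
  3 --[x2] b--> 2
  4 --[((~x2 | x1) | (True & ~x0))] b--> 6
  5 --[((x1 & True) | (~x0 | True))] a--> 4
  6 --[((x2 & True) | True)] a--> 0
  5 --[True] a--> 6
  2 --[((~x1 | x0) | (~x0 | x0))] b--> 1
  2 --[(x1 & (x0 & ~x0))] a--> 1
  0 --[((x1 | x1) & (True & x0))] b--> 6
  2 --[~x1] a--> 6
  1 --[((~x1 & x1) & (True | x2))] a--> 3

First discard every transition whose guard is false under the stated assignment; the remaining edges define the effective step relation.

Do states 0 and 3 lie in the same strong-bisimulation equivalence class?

Answer: NOT BISIMILAR

Analysis:
Bisimulation quotient by refinement:
  P[0] = {{0,1,2,3,4,5,6}}
  P[1] = {{0,2},{1,3},{4},{5,6}}
  P[2] = {{0},{1,3},{2},{4},{5},{6}}
stable after 3 split(s): 6 block(s)
class of 0: {0}; class of 3: {1,3}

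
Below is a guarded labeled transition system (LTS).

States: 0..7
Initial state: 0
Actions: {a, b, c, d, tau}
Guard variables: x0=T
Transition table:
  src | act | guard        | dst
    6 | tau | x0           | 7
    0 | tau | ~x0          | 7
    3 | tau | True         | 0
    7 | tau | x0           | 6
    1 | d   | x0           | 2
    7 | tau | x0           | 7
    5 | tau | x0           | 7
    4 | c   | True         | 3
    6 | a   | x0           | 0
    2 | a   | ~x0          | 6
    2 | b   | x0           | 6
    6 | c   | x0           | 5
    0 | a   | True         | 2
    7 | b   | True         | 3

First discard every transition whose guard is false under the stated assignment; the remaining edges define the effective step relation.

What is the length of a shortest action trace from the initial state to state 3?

Breadth-first toward 3:
  Layer 0: {0}
  Layer 1: {2}
  Layer 2: {6}
  Layer 3: {5,7}
  Layer 4: {3}
depth(3)=4, e.g. a·b·tau·b

Answer: 4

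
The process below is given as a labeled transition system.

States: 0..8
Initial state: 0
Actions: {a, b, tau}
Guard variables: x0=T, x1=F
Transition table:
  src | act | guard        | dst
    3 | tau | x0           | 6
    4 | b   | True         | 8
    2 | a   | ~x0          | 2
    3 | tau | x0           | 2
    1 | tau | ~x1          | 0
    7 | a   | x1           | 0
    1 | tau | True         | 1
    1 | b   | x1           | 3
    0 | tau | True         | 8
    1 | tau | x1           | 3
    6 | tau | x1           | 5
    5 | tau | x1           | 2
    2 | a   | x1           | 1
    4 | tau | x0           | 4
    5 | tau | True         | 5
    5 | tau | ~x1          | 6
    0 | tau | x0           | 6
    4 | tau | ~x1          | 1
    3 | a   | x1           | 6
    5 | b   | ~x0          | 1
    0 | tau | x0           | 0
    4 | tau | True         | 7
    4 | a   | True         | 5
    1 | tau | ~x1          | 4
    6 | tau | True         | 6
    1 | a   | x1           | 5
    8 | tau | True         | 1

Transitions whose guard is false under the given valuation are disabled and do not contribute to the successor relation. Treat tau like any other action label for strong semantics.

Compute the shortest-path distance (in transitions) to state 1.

Answer: 2

Trace:
Layered search for 1:
  depth 0: {0}
  depth 1: {6,8}
  depth 2: {1}
first hit 1 at d=2 via tau·tau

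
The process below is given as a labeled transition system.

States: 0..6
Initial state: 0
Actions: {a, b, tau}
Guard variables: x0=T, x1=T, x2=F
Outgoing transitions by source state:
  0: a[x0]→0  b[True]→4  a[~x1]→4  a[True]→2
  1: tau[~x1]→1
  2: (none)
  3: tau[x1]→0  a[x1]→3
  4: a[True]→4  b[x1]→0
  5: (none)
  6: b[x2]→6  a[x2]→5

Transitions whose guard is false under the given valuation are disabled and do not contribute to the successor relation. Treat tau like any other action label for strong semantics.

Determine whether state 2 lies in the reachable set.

Answer: REACHABLE

Analysis:
7 transition(s) survive guard evaluation.
L0 = {0}
L1 = {2,4}  total {0,2,4}
Reach set: {0,2,4}
Path to 2: a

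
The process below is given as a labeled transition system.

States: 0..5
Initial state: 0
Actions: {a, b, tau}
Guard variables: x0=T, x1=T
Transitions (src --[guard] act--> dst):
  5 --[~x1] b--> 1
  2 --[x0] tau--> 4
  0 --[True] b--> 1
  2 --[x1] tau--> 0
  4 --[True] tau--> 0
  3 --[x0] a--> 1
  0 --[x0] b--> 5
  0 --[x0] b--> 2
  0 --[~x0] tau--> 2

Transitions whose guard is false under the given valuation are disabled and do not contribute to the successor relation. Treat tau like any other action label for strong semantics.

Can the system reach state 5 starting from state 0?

Answer: REACHABLE

Trace:
Guard filter leaves 7 enabled edge(s).
depth 0: {0}
depth 1: {1,2,5}  now seen {0,1,2,5}
depth 2: {4}  now seen {0,1,2,4,5}
Reachable = {0,1,2,4,5}
witness 5: b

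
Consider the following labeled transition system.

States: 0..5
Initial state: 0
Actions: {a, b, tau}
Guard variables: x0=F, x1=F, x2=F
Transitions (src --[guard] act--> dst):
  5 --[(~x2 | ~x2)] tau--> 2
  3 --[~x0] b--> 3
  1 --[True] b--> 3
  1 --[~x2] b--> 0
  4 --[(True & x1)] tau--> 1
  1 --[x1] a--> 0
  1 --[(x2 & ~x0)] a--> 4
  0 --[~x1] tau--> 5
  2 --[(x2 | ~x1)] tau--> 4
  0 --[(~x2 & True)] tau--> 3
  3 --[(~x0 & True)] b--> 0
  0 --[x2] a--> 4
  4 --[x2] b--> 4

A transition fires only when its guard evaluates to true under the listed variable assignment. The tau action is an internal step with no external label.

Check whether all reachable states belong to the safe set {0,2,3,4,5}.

Answer: INVARIANT HOLDS

Trace:
Allowed set {0,2,3,4,5}
Reachable = {0,2,3,4,5}
  0: ok
  2: ok
  3: ok
  4: ok
  5: ok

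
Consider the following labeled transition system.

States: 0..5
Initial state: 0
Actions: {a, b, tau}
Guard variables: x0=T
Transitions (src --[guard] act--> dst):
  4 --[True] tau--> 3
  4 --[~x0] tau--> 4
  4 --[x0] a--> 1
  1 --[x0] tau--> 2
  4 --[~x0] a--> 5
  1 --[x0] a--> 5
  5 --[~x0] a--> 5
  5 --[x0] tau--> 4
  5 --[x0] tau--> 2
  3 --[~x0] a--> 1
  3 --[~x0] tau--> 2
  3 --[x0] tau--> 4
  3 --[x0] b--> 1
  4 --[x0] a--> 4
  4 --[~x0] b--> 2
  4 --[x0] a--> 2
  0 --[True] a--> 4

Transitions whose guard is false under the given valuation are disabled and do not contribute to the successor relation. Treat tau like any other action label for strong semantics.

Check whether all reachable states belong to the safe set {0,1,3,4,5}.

Inv-set: {0,1,3,4,5}
Reachable = {0,1,2,3,4,5}
  0: ok
  1: ok
  2: ✗ unsafe
  3: ok
  4: ok
  5: ok
reach 2 via a·a — violates

Answer: INVARIANT VIOLATED at state 2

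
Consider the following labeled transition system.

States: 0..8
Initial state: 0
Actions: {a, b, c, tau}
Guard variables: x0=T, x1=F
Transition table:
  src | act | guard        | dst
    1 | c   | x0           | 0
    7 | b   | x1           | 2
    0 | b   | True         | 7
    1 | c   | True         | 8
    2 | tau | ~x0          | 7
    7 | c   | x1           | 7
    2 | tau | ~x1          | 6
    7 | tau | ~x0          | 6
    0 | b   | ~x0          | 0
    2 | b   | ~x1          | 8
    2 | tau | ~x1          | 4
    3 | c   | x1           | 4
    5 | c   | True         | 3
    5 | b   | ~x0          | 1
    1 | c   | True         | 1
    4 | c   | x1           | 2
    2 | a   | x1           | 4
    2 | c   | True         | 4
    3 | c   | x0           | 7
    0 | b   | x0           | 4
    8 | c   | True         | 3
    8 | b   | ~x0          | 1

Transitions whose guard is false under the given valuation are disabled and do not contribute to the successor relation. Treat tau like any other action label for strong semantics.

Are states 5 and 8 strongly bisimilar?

Answer: BISIMILAR

Working:
Compute ~ classes (split until stable):
  round 0: {{0,1,2,3,4,5,6,7,8}}
  round 1: {{0},{1,3,5,8},{2},{4,6,7}}
  round 2: {{0},{1},{2},{3},{4,6,7},{5,8}}
Fixed point at round 3; 6 class(es).
class of 5: {5,8}; class of 8: {5,8}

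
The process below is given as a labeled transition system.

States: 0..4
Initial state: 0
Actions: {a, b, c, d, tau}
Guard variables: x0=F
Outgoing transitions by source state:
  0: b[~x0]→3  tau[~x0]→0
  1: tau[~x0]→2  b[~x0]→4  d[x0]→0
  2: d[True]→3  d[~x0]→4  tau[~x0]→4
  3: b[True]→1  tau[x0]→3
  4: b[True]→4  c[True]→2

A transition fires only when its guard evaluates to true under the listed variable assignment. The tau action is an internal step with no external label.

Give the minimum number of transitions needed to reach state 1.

Layered search for 1:
  depth 0: {0}
  depth 1: {3}
  depth 2: {1}
first hit 1 at d=2 via b·b

Answer: 2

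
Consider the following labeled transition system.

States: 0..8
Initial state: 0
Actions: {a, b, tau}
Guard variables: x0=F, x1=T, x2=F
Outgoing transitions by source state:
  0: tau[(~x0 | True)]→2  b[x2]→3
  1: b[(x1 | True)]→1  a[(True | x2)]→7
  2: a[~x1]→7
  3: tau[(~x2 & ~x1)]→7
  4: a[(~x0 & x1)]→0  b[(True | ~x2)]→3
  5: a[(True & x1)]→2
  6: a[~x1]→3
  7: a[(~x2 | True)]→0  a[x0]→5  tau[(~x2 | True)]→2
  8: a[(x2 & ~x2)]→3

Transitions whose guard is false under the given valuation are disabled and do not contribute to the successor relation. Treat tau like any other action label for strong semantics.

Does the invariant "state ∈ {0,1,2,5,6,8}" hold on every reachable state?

Answer: INVARIANT HOLDS

Analysis:
Allowed set {0,1,2,5,6,8}
Reachable = {0,2}
  0: ✓
  2: ✓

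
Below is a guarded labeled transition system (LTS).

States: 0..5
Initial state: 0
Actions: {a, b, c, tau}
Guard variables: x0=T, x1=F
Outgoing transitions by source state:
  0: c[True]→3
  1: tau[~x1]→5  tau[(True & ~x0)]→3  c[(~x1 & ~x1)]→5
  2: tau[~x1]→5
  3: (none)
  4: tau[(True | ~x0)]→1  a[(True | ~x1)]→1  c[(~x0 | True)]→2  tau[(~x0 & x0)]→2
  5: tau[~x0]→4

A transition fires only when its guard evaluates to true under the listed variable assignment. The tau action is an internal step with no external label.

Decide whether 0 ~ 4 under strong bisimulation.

Compute ~ classes (split until stable):
  P[0] = {{0,1,2,3,4,5}}
  P[1] = {{0},{1},{2},{3,5},{4}}
Fixed point at round 2; 5 class(es).
0∈{0}, 4∈{4}

Answer: NOT BISIMILAR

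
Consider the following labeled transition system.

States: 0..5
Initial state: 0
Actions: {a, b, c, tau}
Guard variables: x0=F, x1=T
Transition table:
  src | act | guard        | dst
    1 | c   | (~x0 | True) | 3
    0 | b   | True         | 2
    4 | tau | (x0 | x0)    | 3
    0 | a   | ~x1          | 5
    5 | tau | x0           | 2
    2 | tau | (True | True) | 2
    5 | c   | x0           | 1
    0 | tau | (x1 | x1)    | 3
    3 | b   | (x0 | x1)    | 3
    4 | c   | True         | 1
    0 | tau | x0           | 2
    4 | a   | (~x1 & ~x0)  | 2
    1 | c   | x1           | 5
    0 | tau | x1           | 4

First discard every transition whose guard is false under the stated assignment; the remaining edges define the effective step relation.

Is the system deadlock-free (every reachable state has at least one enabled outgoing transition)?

Answer: DEADLOCK at state 5

Working:
Reachable = {0,1,2,3,4,5}
  0: b→2  tau→3  tau→4  [3 out]
  1: c→3  c→5  [2 out]
  2: tau→2  [1 out]
  3: b→3  [1 out]
  4: c→1  [1 out]
  5: ∅  [no exit]
witness 5: tau·c·c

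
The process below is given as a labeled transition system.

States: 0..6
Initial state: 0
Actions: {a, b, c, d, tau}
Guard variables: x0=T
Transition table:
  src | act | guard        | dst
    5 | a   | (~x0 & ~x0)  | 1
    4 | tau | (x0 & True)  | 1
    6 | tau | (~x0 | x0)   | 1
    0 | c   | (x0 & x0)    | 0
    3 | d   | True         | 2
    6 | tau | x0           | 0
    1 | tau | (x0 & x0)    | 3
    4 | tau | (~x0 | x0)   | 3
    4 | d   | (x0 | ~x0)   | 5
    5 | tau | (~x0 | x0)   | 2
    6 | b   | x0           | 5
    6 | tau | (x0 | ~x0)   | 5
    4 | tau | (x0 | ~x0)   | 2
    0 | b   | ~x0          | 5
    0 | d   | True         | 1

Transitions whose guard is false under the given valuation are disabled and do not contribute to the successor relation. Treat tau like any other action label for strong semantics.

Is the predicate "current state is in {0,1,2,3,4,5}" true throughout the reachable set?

Answer: INVARIANT HOLDS

Trace:
Inv-set: {0,1,2,3,4,5}
Reachable = {0,1,2,3}
  0: ✓
  1: ✓
  2: ✓
  3: ✓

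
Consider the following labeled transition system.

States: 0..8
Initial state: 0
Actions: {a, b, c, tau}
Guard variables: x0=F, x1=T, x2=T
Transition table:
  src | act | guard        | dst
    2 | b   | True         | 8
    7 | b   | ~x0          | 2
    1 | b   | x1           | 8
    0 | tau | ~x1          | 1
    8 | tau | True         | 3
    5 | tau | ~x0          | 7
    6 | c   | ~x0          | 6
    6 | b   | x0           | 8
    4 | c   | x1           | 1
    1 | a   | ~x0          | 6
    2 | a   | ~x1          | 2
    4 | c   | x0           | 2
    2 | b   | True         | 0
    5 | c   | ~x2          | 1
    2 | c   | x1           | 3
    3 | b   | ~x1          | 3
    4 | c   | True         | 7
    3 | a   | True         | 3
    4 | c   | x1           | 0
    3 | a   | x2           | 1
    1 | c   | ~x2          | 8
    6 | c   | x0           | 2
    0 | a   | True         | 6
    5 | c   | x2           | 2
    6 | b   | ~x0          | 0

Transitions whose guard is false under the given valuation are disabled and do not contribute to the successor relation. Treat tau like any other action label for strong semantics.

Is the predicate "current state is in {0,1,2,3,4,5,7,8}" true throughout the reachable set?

Answer: INVARIANT VIOLATED at state 6

Working:
Allowed set {0,1,2,3,4,5,7,8}
Reach set: {0,6}
  0: ✓
  6: outside
counterexample path to 6: a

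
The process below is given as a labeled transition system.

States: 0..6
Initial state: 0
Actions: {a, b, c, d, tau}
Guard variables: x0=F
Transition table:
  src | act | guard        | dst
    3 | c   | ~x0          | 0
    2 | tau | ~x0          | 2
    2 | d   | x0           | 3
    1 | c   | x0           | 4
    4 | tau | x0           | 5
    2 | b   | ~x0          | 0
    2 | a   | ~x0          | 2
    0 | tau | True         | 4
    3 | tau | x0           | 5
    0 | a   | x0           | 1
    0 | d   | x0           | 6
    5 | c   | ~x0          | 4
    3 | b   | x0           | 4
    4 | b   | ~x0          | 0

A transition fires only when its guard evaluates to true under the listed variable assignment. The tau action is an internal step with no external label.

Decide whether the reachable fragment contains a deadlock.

Answer: DEADLOCK-FREE

Trace:
Reach set: {0,4}
  0: tau→4  [1 out]
  4: b→0  [1 out]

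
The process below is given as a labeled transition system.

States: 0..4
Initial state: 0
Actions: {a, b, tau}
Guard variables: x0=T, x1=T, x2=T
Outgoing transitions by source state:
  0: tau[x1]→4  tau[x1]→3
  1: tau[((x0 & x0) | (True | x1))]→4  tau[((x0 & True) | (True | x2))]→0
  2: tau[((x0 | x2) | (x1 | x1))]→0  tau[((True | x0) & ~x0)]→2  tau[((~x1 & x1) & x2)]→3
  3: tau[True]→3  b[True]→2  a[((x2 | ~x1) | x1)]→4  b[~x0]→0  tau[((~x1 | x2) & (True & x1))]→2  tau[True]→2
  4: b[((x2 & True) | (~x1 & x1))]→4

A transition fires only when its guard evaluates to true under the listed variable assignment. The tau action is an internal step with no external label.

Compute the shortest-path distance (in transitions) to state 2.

Answer: 2

Trace:
BFS to 2:
  depth 0: {0}
  depth 1: {3,4}
  depth 2: {2}
depth(2)=2, e.g. tau·b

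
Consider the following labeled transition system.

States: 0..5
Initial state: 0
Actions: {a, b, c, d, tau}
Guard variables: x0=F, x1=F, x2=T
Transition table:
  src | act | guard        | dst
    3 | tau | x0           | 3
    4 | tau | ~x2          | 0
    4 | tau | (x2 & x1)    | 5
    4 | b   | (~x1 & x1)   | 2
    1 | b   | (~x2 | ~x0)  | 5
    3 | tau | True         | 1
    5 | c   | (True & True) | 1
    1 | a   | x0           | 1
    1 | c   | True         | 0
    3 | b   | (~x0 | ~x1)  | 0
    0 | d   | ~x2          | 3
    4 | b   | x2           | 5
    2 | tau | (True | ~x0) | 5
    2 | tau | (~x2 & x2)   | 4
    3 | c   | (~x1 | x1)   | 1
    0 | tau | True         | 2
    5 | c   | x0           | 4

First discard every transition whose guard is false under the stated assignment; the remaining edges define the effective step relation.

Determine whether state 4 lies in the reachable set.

Guard filter leaves 9 enabled edge(s).
L0 = {0}
L1 = {2}  total {0,2}
L2 = {5}  total {0,2,5}
L3 = {1}  total {0,1,2,5}
Reach set: {0,1,2,5}

Answer: UNREACHABLE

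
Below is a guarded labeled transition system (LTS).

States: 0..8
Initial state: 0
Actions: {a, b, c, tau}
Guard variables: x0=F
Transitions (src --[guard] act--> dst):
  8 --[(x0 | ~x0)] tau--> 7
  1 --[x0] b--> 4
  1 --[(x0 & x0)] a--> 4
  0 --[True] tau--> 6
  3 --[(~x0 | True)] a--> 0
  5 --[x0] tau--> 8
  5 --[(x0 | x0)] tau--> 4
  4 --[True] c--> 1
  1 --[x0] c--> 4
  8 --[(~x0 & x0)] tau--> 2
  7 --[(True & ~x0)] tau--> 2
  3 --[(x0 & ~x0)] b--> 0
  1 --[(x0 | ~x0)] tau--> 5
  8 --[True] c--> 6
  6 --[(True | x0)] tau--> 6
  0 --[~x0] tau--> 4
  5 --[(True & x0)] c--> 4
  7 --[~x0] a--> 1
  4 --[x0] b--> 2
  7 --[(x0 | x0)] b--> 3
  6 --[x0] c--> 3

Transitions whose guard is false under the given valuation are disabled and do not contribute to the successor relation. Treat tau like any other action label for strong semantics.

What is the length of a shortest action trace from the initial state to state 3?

Answer: UNREACHABLE

Trace:
Layered search for 3:
  Layer 0: {0}
  Layer 1: {4,6}
  Layer 2: {1}
  Layer 3: {5}
3 never appears.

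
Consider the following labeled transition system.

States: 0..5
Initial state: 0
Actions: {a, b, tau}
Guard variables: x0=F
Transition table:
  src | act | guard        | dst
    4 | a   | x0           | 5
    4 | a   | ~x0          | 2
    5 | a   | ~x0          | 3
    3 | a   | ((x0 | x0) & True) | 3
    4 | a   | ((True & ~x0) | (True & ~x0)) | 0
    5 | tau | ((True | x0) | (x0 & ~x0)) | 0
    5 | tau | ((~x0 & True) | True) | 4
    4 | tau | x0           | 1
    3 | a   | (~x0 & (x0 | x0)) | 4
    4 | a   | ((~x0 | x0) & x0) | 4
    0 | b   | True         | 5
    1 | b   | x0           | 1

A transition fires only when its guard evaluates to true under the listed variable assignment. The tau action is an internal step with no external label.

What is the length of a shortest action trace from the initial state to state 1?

Answer: UNREACHABLE

Working:
Layered search for 1:
  L0 = {0}
  L1 = {5}
  L2 = {3,4}
  L3 = {2}
1 never appears.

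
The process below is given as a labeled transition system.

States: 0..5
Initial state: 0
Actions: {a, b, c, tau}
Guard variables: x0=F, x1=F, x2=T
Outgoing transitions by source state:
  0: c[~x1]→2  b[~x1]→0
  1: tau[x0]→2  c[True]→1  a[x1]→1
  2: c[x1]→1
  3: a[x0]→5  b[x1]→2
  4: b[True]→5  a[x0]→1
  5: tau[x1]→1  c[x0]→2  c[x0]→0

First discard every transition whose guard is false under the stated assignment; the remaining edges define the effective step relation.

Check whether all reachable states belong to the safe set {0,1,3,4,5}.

Allowed set {0,1,3,4,5}
R = {0,2}
  0: safe
  2: VIOLATES
counterexample path to 2: c

Answer: INVARIANT VIOLATED at state 2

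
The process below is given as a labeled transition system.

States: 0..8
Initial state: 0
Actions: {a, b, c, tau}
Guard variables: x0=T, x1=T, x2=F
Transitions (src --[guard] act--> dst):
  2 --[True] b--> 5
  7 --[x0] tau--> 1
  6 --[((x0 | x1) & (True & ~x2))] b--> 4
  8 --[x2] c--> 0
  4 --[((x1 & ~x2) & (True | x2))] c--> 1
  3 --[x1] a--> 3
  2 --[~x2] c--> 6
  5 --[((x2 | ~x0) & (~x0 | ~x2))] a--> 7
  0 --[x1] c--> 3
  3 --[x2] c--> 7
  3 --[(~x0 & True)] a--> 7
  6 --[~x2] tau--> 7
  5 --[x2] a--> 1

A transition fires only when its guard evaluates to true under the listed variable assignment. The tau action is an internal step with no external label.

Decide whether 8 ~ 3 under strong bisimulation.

Compute ~ classes (split until stable):
  P[0] = {{0,1,2,3,4,5,6,7,8}}
  P[1] = {{0,4},{1,5,8},{2},{3},{6},{7}}
  P[2] = {{0},{1,5,8},{2},{3},{4},{6},{7}}
7 equivalence class(es) (converged in 3)
[8]={1,5,8}  [3]={3}

Answer: NOT BISIMILAR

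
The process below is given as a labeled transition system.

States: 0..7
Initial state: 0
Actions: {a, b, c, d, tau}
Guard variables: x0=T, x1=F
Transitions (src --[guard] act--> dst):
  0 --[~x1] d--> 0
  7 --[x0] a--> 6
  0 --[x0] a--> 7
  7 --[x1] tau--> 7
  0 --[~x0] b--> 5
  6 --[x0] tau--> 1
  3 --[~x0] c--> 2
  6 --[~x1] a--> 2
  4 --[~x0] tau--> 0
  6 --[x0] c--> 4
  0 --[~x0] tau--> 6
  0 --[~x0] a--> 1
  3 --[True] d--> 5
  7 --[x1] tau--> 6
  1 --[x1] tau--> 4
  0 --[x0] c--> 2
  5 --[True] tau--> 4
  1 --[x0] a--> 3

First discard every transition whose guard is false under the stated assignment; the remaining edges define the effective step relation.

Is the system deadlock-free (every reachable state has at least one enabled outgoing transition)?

Reach set: {0,1,2,3,4,5,6,7}
  0: a→7  c→2  d→0  [3 exit(s)]
  1: a→3  [1 exit(s)]
  2: ∅  [STUCK]
  3: d→5  [1 exit(s)]
  4: ∅  [STUCK]
  5: tau→4  [1 exit(s)]
  6: a→2  c→4  tau→1  [3 exit(s)]
  7: a→6  [1 exit(s)]
trace reaching 2: c

Answer: DEADLOCK at state 2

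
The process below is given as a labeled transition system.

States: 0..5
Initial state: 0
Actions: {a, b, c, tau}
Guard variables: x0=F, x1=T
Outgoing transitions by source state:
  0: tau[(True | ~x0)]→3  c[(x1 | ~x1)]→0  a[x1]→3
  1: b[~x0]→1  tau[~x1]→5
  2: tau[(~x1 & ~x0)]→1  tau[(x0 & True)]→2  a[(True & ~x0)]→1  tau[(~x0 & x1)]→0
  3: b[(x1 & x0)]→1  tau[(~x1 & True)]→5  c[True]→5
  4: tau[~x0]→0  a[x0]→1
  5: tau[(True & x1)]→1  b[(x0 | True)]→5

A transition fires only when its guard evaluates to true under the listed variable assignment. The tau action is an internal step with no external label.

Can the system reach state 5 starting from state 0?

10 transition(s) survive guard evaluation.
L0 = {0}
L1 = {3}  total {0,3}
L2 = {5}  total {0,3,5}
L3 = {1}  total {0,1,3,5}
R = {0,1,3,5}
Path to 5: tau·c

Answer: REACHABLE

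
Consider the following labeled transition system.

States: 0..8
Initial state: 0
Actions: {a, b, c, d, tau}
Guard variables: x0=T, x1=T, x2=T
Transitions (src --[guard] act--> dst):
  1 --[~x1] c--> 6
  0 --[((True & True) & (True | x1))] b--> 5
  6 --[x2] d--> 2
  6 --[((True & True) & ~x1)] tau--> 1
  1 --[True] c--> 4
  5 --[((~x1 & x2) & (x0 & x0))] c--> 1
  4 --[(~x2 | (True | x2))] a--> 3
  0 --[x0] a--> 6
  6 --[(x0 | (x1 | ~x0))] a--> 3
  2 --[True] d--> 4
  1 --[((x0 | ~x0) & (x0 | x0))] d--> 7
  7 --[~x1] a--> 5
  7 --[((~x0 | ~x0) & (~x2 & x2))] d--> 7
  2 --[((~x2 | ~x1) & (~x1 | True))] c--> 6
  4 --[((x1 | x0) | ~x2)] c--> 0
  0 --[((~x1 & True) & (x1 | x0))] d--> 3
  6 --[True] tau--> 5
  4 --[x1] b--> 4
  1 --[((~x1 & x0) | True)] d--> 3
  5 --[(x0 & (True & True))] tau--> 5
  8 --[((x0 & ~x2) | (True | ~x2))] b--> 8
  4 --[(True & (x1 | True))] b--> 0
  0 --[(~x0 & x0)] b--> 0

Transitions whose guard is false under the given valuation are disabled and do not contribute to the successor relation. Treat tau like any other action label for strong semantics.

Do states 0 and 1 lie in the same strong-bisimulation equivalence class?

Compute ~ classes (split until stable):
  π0 = {{0,1,2,3,4,5,6,7,8}}
  π1 = {{0},{1},{2},{3,7},{4},{5},{6},{8}}
8 equivalence class(es) (converged in 2)
class of 0: {0}; class of 1: {1}

Answer: NOT BISIMILAR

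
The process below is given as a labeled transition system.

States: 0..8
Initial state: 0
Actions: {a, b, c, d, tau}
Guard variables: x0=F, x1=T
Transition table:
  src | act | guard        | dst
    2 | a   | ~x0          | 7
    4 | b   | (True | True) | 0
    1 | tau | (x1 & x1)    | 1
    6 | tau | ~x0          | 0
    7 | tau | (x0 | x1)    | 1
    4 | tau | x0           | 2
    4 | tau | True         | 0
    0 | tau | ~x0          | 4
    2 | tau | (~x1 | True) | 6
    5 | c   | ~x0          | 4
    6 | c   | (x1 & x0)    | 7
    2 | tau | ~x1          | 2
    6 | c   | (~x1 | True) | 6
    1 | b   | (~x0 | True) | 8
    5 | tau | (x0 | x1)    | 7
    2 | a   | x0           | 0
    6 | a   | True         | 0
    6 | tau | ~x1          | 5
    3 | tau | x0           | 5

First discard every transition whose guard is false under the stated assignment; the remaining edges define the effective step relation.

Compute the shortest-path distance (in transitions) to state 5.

BFS to 5:
  Layer 0: {0}
  Layer 1: {4}
5 never appears.

Answer: UNREACHABLE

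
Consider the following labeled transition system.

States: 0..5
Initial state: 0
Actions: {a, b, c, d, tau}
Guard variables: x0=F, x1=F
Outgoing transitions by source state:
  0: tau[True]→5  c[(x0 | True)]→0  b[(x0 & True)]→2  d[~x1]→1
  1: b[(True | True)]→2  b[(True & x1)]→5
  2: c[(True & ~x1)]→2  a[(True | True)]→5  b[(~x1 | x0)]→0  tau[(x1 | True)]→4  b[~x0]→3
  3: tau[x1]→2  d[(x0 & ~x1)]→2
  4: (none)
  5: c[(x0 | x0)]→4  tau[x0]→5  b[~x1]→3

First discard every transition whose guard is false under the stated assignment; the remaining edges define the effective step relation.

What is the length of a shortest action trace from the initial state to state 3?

Layered search for 3:
  Layer 0: {0}
  Layer 1: {1,5}
  Layer 2: {2,3}
3 enters at depth 2; path tau·b

Answer: 2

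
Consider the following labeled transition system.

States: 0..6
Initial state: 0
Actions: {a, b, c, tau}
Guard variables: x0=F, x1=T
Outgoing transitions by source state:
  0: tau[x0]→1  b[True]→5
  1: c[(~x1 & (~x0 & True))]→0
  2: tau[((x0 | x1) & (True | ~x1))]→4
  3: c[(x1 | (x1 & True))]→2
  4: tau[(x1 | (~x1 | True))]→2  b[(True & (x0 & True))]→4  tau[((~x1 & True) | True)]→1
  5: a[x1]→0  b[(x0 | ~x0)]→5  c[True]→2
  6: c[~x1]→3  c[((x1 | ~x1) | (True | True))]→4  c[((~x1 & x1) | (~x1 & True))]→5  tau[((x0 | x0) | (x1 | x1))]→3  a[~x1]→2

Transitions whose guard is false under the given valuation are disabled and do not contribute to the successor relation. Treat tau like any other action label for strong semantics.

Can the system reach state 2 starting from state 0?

Guard filter leaves 10 enabled edge(s).
Layer 0: {0}
Layer 1: {5}  total {0,5}
Layer 2: {2}  total {0,2,5}
Layer 3: {4}  total {0,2,4,5}
Layer 4: {1}  total {0,1,2,4,5}
Reachable = {0,1,2,4,5}
witness 2: b·c

Answer: REACHABLE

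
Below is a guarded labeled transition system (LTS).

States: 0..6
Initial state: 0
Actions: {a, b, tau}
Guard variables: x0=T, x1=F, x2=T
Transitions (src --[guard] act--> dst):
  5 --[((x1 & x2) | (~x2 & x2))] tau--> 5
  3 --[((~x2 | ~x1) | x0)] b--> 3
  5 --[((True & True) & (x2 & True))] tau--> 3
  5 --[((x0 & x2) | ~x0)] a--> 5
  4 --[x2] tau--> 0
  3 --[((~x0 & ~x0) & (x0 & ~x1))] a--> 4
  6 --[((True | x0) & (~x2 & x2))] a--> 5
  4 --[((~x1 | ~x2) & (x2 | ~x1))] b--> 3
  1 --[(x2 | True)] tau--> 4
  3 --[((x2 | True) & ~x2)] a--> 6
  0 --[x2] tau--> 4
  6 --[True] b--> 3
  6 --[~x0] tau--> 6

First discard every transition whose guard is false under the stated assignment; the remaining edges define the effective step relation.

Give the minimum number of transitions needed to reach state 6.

Layered search for 6:
  Layer 0: {0}
  Layer 1: {4}
  Layer 2: {3}
6 never appears.

Answer: UNREACHABLE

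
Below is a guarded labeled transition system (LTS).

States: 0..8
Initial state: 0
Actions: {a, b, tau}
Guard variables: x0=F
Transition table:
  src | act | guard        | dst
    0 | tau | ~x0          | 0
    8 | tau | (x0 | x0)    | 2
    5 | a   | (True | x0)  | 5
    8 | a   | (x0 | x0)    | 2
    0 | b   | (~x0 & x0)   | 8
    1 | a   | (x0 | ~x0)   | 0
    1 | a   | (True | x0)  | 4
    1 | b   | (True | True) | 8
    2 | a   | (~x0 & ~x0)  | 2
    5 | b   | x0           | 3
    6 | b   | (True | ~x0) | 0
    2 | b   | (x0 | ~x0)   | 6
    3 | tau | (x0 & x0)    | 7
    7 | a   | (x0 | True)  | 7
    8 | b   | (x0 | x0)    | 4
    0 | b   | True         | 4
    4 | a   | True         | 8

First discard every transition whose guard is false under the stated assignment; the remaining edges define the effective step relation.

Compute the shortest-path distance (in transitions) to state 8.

BFS to 8:
  Layer 0: {0}
  Layer 1: {4}
  Layer 2: {8}
depth(8)=2, e.g. b·a

Answer: 2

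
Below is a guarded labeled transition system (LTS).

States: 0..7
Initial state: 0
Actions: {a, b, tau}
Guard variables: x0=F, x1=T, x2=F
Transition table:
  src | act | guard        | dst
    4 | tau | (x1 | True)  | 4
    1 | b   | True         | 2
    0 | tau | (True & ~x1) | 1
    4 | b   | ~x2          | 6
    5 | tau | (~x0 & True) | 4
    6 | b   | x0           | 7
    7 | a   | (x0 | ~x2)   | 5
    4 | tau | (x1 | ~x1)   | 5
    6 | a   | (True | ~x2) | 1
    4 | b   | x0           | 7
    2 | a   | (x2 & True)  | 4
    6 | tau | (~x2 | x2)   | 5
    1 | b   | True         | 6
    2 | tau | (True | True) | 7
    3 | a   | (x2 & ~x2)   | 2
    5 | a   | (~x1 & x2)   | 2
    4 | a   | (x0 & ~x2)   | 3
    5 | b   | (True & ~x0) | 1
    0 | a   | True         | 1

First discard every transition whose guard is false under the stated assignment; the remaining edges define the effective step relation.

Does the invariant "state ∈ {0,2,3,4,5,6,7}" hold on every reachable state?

Allowed set {0,2,3,4,5,6,7}
Reachable = {0,1,2,4,5,6,7}
  0: ok
  1: VIOLATES
  2: ok
  4: ok
  5: ok
  6: ok
  7: ok
counterexample path to 1: a

Answer: INVARIANT VIOLATED at state 1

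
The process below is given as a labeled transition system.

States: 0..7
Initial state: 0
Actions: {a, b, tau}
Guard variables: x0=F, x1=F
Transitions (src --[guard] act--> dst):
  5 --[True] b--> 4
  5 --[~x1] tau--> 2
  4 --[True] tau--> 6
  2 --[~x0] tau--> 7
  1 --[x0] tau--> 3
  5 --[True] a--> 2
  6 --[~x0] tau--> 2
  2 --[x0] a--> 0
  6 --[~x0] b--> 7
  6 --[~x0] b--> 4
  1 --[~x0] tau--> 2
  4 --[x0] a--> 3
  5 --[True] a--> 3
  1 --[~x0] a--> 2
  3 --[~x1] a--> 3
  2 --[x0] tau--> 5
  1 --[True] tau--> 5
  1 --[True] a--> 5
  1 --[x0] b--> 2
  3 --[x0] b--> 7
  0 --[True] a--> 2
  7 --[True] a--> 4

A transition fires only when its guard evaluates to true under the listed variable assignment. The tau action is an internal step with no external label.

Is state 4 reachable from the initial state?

Answer: REACHABLE

Trace:
Guard filter leaves 16 enabled edge(s).
Layer 0: {0}
Layer 1: {2}  cumulative {0,2}
Layer 2: {7}  cumulative {0,2,7}
Layer 3: {4}  cumulative {0,2,4,7}
Layer 4: {6}  cumulative {0,2,4,6,7}
Reachable = {0,2,4,6,7}
trace reaching 4: a·tau·a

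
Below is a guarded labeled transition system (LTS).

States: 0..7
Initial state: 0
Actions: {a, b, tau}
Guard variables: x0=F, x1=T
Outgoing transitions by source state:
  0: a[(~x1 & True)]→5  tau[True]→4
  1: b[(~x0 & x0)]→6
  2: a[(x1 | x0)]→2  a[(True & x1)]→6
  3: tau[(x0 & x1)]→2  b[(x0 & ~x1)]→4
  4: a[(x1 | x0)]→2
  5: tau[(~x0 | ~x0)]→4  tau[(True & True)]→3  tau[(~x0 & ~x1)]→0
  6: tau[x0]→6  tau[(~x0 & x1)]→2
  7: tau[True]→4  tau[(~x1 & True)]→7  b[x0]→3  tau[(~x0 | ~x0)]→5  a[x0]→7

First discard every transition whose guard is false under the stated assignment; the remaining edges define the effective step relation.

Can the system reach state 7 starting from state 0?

Guard filter leaves 9 enabled edge(s).
depth 0: {0}
depth 1: {4}  cumulative {0,4}
depth 2: {2}  cumulative {0,2,4}
depth 3: {6}  cumulative {0,2,4,6}
R = {0,2,4,6}

Answer: UNREACHABLE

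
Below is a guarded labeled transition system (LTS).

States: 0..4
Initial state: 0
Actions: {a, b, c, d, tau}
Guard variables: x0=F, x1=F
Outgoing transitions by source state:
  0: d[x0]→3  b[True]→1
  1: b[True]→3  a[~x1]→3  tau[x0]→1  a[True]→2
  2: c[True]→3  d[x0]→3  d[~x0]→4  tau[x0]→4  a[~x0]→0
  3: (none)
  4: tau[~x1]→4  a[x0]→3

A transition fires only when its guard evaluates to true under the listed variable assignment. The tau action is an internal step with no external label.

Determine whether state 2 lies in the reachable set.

After dropping false guards: 8 live edges.
depth 0: {0}
depth 1: {1}  now seen {0,1}
depth 2: {2,3}  now seen {0,1,2,3}
depth 3: {4}  now seen {0,1,2,3,4}
Reach set: {0,1,2,3,4}
trace reaching 2: b·a

Answer: REACHABLE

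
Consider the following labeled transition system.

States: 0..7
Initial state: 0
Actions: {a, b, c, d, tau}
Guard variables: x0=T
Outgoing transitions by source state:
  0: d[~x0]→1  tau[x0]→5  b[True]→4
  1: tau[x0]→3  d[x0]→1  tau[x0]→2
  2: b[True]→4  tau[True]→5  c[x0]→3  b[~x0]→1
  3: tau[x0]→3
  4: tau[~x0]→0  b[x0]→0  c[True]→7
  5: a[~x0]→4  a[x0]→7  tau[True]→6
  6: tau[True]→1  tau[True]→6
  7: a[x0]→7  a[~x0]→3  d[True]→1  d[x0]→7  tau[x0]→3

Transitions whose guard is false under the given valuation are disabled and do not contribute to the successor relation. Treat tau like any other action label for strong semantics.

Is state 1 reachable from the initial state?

Answer: REACHABLE

Trace:
19 transition(s) survive guard evaluation.
L0 = {0}
L1 = {4,5}  cumulative {0,4,5}
L2 = {6,7}  cumulative {0,4,5,6,7}
L3 = {1,3}  cumulative {0,1,3,4,5,6,7}
L4 = {2}  cumulative {0,1,2,3,4,5,6,7}
Reachable = {0,1,2,3,4,5,6,7}
Path to 1: tau·a·d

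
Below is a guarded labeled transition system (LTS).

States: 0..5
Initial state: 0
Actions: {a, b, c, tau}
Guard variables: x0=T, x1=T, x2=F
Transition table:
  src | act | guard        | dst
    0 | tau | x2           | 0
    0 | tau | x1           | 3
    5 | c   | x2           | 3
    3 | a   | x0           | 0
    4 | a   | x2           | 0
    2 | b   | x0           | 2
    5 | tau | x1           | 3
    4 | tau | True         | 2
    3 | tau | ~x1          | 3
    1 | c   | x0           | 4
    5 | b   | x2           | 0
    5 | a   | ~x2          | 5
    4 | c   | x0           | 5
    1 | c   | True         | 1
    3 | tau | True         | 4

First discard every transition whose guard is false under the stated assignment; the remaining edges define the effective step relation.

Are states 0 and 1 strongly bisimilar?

Compute ~ classes (split until stable):
  round 0: {{0,1,2,3,4,5}}
  round 1: {{0},{1},{2},{3,5},{4}}
  round 2: {{0},{1},{2},{3},{4},{5}}
stable after 3 split(s): 6 block(s)
class of 0: {0}; class of 1: {1}

Answer: NOT BISIMILAR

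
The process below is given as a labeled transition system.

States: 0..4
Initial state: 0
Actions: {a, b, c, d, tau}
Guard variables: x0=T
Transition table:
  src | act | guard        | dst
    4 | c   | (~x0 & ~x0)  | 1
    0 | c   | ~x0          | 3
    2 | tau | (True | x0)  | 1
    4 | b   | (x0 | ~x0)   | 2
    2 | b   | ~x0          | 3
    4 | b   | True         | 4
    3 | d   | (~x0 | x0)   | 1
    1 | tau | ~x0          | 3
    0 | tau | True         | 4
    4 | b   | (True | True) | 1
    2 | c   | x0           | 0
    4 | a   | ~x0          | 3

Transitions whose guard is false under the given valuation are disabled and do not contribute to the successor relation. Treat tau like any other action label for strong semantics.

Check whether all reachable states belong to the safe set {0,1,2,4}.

Answer: INVARIANT HOLDS

Analysis:
Allowed set {0,1,2,4}
Reachable = {0,1,2,4}
  0: safe
  1: safe
  2: safe
  4: safe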